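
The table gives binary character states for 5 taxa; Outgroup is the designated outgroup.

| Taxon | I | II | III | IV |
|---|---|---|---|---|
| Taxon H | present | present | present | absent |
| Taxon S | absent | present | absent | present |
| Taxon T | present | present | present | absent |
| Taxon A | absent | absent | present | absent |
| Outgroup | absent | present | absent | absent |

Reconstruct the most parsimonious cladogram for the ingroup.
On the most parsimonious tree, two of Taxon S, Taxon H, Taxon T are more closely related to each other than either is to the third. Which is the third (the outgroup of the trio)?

Character polarity is set by the outgroup: the derived state is whichever differs from the outgroup's state, so for II the derived state is 'absent', and for the remaining characters it is 'present'.
I: derived state 'present' in Taxon H and Taxon T only — synapomorphy for {Taxon H, Taxon T}.
II: derived state 'absent' in Taxon A only — an autapomorphy, so it tells us nothing about relationships among taxa.
III (derived state 'present') is shared by Taxon A, Taxon H, and Taxon T — a synapomorphy uniting that clade.
IV: derived state 'present' in Taxon S only — an autapomorphy, so it tells us nothing about relationships among taxa.
Most parsimonious ingroup topology: (((Taxon H,Taxon T),Taxon A),Taxon S).
Taxon H and Taxon T share a more recent common ancestor with each other than either does with Taxon S, so Taxon S is the least closely related of the three.

Taxon S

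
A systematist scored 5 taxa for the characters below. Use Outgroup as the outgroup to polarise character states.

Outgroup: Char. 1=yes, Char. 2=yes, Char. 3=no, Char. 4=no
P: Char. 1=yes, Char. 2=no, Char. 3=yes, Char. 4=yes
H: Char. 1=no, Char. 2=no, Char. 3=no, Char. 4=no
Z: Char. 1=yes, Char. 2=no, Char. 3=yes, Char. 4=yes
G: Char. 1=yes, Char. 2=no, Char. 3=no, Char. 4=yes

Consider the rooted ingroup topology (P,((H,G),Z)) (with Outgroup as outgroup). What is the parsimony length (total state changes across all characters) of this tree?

Map each character onto (P,((H,G),Z)) (rooted by Outgroup) and count the minimum state changes it requires (Fitch parsimony):
Char. 1: 1; Char. 2: 1; Char. 3: 2; Char. 4: 2.
Total tree length = 6.

6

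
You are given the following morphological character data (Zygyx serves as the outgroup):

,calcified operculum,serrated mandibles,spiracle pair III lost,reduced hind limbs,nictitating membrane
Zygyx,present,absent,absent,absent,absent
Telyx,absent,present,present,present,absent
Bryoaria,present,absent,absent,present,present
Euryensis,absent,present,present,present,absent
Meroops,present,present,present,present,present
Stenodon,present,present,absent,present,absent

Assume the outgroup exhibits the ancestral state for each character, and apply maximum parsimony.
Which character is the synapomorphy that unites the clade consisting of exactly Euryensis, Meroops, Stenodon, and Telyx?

serrated mandibles

Character polarity is set by the outgroup: the derived state is whichever differs from the outgroup's state, so for calcified operculum the derived state is 'absent', and for the remaining characters it is 'present'.
calcified operculum (derived state 'absent') is shared by Euryensis and Telyx — a synapomorphy uniting that clade.
serrated mandibles: derived state 'present' in Euryensis, Meroops, Stenodon, and Telyx only — synapomorphy for {Euryensis, Meroops, Stenodon, Telyx}.
Only Euryensis, Meroops, and Telyx show the derived state 'present' for spiracle pair III lost, supporting them as a clade.
All ingroup taxa share the derived state 'present' for reduced hind limbs; it defines the ingroup but does not resolve relationships within it.
nictitating membrane (state 'present') occurs in Bryoaria and Meroops but conflicts with the nesting implied by the other characters — most parsimoniously interpreted as homoplasy.
Most parsimonious ingroup topology: ((((Telyx,Euryensis),Meroops),Stenodon),Bryoaria).
The clade {Euryensis, Meroops, Stenodon, Telyx} is supported by serrated mandibles: its derived state 'present' occurs in exactly those taxa and in no other taxon (including the outgroup).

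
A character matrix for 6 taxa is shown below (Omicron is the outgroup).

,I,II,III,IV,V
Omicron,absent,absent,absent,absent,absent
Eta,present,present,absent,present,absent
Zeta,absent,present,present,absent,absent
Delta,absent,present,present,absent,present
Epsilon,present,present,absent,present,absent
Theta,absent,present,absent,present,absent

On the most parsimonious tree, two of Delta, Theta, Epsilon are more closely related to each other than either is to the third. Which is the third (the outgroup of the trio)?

The outgroup has state 'absent' for every character, so 'present' is the derived state throughout.
I (derived state 'present') is shared by Epsilon and Eta — a synapomorphy uniting that clade.
All ingroup taxa share the derived state 'present' for II; it defines the ingroup but does not resolve relationships within it.
III: derived state 'present' in Delta and Zeta only — synapomorphy for {Delta, Zeta}.
IV: derived state 'present' in Epsilon, Eta, and Theta only — synapomorphy for {Epsilon, Eta, Theta}.
V (derived state 'present') is unique to Delta (autapomorphy; uninformative for grouping).
Most parsimonious ingroup topology: (((Eta,Epsilon),Theta),(Zeta,Delta)).
Theta and Epsilon share a more recent common ancestor with each other than either does with Delta, so Delta is the least closely related of the three.

Delta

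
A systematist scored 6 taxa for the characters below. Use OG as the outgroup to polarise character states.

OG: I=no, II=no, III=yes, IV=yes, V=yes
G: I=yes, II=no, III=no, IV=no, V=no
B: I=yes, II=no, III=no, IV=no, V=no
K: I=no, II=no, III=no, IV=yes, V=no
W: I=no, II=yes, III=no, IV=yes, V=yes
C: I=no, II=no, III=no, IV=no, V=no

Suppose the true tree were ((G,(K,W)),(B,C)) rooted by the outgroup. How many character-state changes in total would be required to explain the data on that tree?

Map each character onto ((G,(K,W)),(B,C)) (rooted by OG) and count the minimum state changes it requires (Fitch parsimony):
I: 2; II: 1; III: 1; IV: 2; V: 2.
Total tree length = 8.

8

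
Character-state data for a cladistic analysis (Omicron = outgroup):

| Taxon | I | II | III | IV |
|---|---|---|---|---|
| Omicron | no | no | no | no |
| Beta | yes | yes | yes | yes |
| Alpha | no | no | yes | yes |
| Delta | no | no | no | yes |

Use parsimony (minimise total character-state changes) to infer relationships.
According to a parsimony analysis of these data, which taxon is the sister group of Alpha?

Beta

The outgroup has state 'no' for every character, so 'yes' is the derived state throughout.
I (derived state 'yes') is unique to Beta (autapomorphy; uninformative for grouping).
II: derived state 'yes' in Beta only — an autapomorphy, so it tells us nothing about relationships among taxa.
III (derived state 'yes') is shared by Alpha and Beta — a synapomorphy uniting that clade.
IV (derived state 'yes') is shared by all ingroup taxa — unites the whole ingroup.
Most parsimonious ingroup topology: ((Beta,Alpha),Delta).
Alpha and Beta form a cherry on this tree, so they are sister taxa.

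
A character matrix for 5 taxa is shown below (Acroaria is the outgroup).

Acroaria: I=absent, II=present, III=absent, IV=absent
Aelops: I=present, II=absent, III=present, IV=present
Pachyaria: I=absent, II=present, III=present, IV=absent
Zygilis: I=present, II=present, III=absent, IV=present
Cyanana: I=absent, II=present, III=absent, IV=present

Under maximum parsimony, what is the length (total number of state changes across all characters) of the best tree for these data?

Character polarity is set by the outgroup: the derived state is whichever differs from the outgroup's state, so for II the derived state is 'absent', and for the remaining characters it is 'present'.
Only Aelops and Zygilis show the derived state 'present' for I, supporting them as a clade.
II: derived state 'absent' in Aelops only — an autapomorphy, so it tells us nothing about relationships among taxa.
III groups Aelops and Pachyaria, which is incompatible with the clades supported by the remaining characters; treating it as convergent (homoplasy) costs fewer steps than any alternative tree.
IV (derived state 'present') is shared by Aelops, Cyanana, and Zygilis — a synapomorphy uniting that clade.
Most parsimonious ingroup topology: (((Aelops,Zygilis),Cyanana),Pachyaria).
Changes per character on this tree: I: 1; II: 1; III: 2; IV: 1.
Total = 5.

5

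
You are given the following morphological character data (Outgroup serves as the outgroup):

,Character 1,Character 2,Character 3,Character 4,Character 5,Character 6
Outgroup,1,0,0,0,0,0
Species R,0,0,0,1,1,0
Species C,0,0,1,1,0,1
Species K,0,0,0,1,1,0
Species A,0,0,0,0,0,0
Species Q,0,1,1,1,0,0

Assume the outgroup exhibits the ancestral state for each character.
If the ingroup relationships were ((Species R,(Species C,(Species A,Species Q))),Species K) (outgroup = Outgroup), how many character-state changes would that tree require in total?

9

Map each character onto ((Species R,(Species C,(Species A,Species Q))),Species K) (rooted by Outgroup) and count the minimum state changes it requires (Fitch parsimony):
Character 1: 1; Character 2: 1; Character 3: 2; Character 4: 2; Character 5: 2; Character 6: 1.
Total tree length = 9.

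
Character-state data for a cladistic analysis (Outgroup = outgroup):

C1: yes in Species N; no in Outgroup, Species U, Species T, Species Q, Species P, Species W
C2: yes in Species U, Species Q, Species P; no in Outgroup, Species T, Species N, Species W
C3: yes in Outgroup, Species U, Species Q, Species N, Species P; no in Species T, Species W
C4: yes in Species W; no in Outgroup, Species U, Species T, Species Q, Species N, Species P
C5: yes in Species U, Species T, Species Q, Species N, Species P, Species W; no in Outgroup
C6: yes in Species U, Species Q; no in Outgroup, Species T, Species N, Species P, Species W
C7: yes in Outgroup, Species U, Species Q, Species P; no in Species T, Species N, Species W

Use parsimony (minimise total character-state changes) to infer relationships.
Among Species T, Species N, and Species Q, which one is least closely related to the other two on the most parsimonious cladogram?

Character polarity is set by the outgroup: the derived state is whichever differs from the outgroup's state, so for C3, C7 the derived state is 'no', and for the remaining characters it is 'yes'.
C1: derived state 'yes' in Species N only — an autapomorphy, so it tells us nothing about relationships among taxa.
C2 (derived state 'yes') is shared by Species P, Species Q, and Species U — a synapomorphy uniting that clade.
C3 (derived state 'no') is shared by Species T and Species W — a synapomorphy uniting that clade.
C4 (derived state 'yes') is unique to Species W (autapomorphy; uninformative for grouping).
C5 (derived state 'yes') is shared by all ingroup taxa — unites the whole ingroup.
Only Species Q and Species U show the derived state 'yes' for C6, supporting them as a clade.
C7 (derived state 'no') is shared by Species N, Species T, and Species W — a synapomorphy uniting that clade.
Most parsimonious ingroup topology: (((Species U,Species Q),Species P),((Species T,Species W),Species N)).
Species N and Species T share a more recent common ancestor with each other than either does with Species Q, so Species Q is the least closely related of the three.

Species Q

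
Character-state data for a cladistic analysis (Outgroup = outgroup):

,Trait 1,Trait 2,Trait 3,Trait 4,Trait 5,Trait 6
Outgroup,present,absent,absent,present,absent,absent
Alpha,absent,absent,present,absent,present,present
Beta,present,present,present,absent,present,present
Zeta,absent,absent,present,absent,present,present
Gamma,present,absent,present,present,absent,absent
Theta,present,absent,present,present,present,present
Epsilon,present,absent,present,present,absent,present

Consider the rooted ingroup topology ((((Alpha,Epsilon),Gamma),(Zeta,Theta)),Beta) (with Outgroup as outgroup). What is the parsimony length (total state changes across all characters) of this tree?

12

Map each character onto ((((Alpha,Epsilon),Gamma),(Zeta,Theta)),Beta) (rooted by Outgroup) and count the minimum state changes it requires (Fitch parsimony):
Trait 1: 2; Trait 2: 1; Trait 3: 1; Trait 4: 3; Trait 5: 3; Trait 6: 2.
Total tree length = 12.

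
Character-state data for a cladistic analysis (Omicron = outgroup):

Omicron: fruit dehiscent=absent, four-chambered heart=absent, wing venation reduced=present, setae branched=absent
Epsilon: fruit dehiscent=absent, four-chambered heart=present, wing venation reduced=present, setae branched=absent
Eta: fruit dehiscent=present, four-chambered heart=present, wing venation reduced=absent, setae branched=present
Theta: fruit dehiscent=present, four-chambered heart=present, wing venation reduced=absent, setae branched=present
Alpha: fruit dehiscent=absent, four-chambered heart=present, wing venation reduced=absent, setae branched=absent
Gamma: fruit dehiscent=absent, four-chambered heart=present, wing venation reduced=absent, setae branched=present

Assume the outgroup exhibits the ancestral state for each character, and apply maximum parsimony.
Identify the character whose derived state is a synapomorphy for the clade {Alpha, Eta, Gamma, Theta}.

Character polarity is set by the outgroup: the derived state is whichever differs from the outgroup's state, so for wing venation reduced the derived state is 'absent', and for the remaining characters it is 'present'.
fruit dehiscent (derived state 'present') is shared by Eta and Theta — a synapomorphy uniting that clade.
four-chambered heart (derived state 'present') is shared by all ingroup taxa — unites the whole ingroup.
Only Alpha, Eta, Gamma, and Theta show the derived state 'absent' for wing venation reduced, supporting them as a clade.
Only Eta, Gamma, and Theta show the derived state 'present' for setae branched, supporting them as a clade.
Most parsimonious ingroup topology: (Epsilon,(((Eta,Theta),Gamma),Alpha)).
The clade {Alpha, Eta, Gamma, Theta} is supported by wing venation reduced: its derived state 'absent' occurs in exactly those taxa and in no other taxon (including the outgroup).

wing venation reduced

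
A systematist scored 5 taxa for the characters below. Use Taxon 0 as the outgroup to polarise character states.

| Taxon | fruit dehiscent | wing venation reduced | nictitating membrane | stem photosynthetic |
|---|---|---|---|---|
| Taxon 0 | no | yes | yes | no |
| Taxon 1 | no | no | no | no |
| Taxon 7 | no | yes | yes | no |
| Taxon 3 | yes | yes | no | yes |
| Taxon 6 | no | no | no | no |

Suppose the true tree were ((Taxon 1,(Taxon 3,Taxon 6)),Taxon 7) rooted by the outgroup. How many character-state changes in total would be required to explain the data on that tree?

5

Map each character onto ((Taxon 1,(Taxon 3,Taxon 6)),Taxon 7) (rooted by Taxon 0) and count the minimum state changes it requires (Fitch parsimony):
fruit dehiscent: 1; wing venation reduced: 2; nictitating membrane: 1; stem photosynthetic: 1.
Total tree length = 5.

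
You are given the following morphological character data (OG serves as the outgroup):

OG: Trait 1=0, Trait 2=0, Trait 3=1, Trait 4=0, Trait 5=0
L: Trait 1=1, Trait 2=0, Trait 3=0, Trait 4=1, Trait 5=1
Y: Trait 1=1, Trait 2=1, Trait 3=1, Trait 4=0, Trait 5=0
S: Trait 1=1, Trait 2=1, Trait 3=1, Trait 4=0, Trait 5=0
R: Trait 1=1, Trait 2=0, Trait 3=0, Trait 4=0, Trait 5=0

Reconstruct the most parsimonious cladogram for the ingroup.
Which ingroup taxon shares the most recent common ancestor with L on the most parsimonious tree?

R

Character polarity is set by the outgroup: the derived state is whichever differs from the outgroup's state, so for Trait 3 the derived state is '0', and for the remaining characters it is '1'.
All ingroup taxa share the derived state '1' for Trait 1; it defines the ingroup but does not resolve relationships within it.
Only S and Y show the derived state '1' for Trait 2, supporting them as a clade.
Only L and R show the derived state '0' for Trait 3, supporting them as a clade.
Trait 4 (derived state '1') is unique to L (autapomorphy; uninformative for grouping).
Trait 5: derived state '1' in L only — an autapomorphy, so it tells us nothing about relationships among taxa.
Most parsimonious ingroup topology: ((L,R),(Y,S)).
L and R form a cherry on this tree, so they are sister taxa.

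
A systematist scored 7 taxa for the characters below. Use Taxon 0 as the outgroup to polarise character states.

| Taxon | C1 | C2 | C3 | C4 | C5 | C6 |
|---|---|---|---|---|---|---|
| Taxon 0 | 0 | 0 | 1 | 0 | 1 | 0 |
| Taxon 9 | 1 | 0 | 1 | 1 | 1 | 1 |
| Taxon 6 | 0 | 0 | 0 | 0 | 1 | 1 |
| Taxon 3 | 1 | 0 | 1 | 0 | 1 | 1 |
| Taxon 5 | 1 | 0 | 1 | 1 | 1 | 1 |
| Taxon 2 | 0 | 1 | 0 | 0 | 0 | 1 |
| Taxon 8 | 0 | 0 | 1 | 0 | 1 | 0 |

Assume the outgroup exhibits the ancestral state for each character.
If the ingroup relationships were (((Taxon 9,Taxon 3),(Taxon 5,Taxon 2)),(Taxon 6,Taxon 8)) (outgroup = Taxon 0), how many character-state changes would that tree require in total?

10

Map each character onto (((Taxon 9,Taxon 3),(Taxon 5,Taxon 2)),(Taxon 6,Taxon 8)) (rooted by Taxon 0) and count the minimum state changes it requires (Fitch parsimony):
C1: 2; C2: 1; C3: 2; C4: 2; C5: 1; C6: 2.
Total tree length = 10.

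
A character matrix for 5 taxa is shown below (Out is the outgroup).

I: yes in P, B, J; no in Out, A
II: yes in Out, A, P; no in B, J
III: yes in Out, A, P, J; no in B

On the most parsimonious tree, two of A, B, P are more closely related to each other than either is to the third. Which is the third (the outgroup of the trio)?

A

Character polarity is set by the outgroup: the derived state is whichever differs from the outgroup's state, so for II, III the derived state is 'no', and for the remaining characters it is 'yes'.
I: derived state 'yes' in B, J, and P only — synapomorphy for {B, J, P}.
II (derived state 'no') is shared by B and J — a synapomorphy uniting that clade.
III (derived state 'no') is unique to B (autapomorphy; uninformative for grouping).
Most parsimonious ingroup topology: (A,(P,(B,J))).
P and B share a more recent common ancestor with each other than either does with A, so A is the least closely related of the three.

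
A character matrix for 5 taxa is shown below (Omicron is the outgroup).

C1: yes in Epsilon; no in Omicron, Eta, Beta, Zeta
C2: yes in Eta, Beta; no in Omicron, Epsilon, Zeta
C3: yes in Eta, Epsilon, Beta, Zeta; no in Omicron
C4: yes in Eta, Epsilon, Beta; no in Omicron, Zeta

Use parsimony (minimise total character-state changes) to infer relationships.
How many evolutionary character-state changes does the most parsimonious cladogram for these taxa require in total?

The outgroup has state 'no' for every character, so 'yes' is the derived state throughout.
C1: derived state 'yes' in Epsilon only — an autapomorphy, so it tells us nothing about relationships among taxa.
Only Beta and Eta show the derived state 'yes' for C2, supporting them as a clade.
All ingroup taxa share the derived state 'yes' for C3; it defines the ingroup but does not resolve relationships within it.
Only Beta, Epsilon, and Eta show the derived state 'yes' for C4, supporting them as a clade.
Most parsimonious ingroup topology: (((Eta,Beta),Epsilon),Zeta).
Changes per character on this tree: C1: 1; C2: 1; C3: 1; C4: 1.
Total = 4.

4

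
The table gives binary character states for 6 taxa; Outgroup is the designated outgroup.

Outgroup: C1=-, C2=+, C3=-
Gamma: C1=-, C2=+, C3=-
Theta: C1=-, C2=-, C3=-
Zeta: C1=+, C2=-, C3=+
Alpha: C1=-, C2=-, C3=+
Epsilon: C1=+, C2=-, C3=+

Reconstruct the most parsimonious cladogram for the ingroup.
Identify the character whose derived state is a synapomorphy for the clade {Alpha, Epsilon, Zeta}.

Character polarity is set by the outgroup: the derived state is whichever differs from the outgroup's state, so for C2 the derived state is '-', and for the remaining characters it is '+'.
C1 (derived state '+') is shared by Epsilon and Zeta — a synapomorphy uniting that clade.
Only Alpha, Epsilon, Theta, and Zeta show the derived state '-' for C2, supporting them as a clade.
C3: derived state '+' in Alpha, Epsilon, and Zeta only — synapomorphy for {Alpha, Epsilon, Zeta}.
Most parsimonious ingroup topology: (Gamma,(Theta,((Zeta,Epsilon),Alpha))).
The clade {Alpha, Epsilon, Zeta} is supported by C3: its derived state '+' occurs in exactly those taxa and in no other taxon (including the outgroup).

C3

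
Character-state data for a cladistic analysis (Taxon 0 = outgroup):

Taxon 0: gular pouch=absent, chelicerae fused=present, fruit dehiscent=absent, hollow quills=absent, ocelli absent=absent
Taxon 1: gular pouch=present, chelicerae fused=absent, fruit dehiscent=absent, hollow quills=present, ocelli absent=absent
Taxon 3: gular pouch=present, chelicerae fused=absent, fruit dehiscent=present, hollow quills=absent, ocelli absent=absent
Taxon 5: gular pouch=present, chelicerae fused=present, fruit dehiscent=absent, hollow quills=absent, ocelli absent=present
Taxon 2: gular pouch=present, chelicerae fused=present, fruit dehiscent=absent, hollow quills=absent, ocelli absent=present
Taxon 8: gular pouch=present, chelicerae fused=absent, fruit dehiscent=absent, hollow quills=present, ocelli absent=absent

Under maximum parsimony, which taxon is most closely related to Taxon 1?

Character polarity is set by the outgroup: the derived state is whichever differs from the outgroup's state, so for chelicerae fused the derived state is 'absent', and for the remaining characters it is 'present'.
All ingroup taxa share the derived state 'present' for gular pouch; it defines the ingroup but does not resolve relationships within it.
chelicerae fused: derived state 'absent' in Taxon 1, Taxon 3, and Taxon 8 only — synapomorphy for {Taxon 1, Taxon 3, Taxon 8}.
fruit dehiscent (derived state 'present') is unique to Taxon 3 (autapomorphy; uninformative for grouping).
hollow quills (derived state 'present') is shared by Taxon 1 and Taxon 8 — a synapomorphy uniting that clade.
ocelli absent: derived state 'present' in Taxon 2 and Taxon 5 only — synapomorphy for {Taxon 2, Taxon 5}.
Most parsimonious ingroup topology: (((Taxon 1,Taxon 8),Taxon 3),(Taxon 5,Taxon 2)).
Taxon 1 and Taxon 8 form a cherry on this tree, so they are sister taxa.

Taxon 8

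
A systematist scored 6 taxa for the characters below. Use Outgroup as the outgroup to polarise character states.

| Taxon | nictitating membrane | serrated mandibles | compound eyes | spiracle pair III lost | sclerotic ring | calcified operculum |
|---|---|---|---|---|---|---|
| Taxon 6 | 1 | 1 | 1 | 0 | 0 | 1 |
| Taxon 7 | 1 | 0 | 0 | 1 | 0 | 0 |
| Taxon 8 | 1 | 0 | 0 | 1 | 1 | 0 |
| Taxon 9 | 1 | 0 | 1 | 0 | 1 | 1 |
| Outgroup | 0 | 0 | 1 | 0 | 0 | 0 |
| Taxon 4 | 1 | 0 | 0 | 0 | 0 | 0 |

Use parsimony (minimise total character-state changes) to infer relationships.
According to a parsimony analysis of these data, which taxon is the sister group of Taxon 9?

Character polarity is set by the outgroup: the derived state is whichever differs from the outgroup's state, so for compound eyes the derived state is '0', and for the remaining characters it is '1'.
All ingroup taxa share the derived state '1' for nictitating membrane; it defines the ingroup but does not resolve relationships within it.
serrated mandibles (derived state '1') is unique to Taxon 6 (autapomorphy; uninformative for grouping).
compound eyes (derived state '0') is shared by Taxon 4, Taxon 7, and Taxon 8 — a synapomorphy uniting that clade.
spiracle pair III lost: derived state '1' in Taxon 7 and Taxon 8 only — synapomorphy for {Taxon 7, Taxon 8}.
sclerotic ring groups Taxon 8 and Taxon 9, which is incompatible with the clades supported by the remaining characters; treating it as convergent (homoplasy) costs fewer steps than any alternative tree.
Only Taxon 6 and Taxon 9 show the derived state '1' for calcified operculum, supporting them as a clade.
Most parsimonious ingroup topology: (((Taxon 8,Taxon 7),Taxon 4),(Taxon 6,Taxon 9)).
Taxon 9 and Taxon 6 form a cherry on this tree, so they are sister taxa.

Taxon 6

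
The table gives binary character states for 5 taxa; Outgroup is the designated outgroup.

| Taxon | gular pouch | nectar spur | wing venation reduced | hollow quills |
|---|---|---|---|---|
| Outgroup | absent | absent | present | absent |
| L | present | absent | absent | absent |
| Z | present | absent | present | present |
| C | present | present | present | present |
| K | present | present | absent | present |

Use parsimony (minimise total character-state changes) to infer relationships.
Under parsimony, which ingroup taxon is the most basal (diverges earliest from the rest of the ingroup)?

Character polarity is set by the outgroup: the derived state is whichever differs from the outgroup's state, so for wing venation reduced the derived state is 'absent', and for the remaining characters it is 'present'.
gular pouch (derived state 'present') is shared by all ingroup taxa — unites the whole ingroup.
nectar spur: derived state 'present' in C and K only — synapomorphy for {C, K}.
wing venation reduced (state 'absent') occurs in K and L but conflicts with the nesting implied by the other characters — most parsimoniously interpreted as homoplasy.
hollow quills (derived state 'present') is shared by C, K, and Z — a synapomorphy uniting that clade.
Most parsimonious ingroup topology: (L,(Z,(C,K))).
L is sister to the clade containing all other ingroup taxa, so it is the earliest-diverging (most basal) ingroup lineage.

L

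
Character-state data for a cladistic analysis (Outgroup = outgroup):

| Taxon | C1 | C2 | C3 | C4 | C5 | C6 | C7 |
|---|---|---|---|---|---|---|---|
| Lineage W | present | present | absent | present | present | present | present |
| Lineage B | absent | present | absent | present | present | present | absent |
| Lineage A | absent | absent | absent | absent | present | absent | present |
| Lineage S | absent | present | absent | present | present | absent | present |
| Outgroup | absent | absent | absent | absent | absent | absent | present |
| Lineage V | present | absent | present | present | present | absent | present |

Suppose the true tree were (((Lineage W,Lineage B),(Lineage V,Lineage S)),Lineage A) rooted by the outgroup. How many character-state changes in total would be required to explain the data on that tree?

9

Map each character onto (((Lineage W,Lineage B),(Lineage V,Lineage S)),Lineage A) (rooted by Outgroup) and count the minimum state changes it requires (Fitch parsimony):
C1: 2; C2: 2; C3: 1; C4: 1; C5: 1; C6: 1; C7: 1.
Total tree length = 9.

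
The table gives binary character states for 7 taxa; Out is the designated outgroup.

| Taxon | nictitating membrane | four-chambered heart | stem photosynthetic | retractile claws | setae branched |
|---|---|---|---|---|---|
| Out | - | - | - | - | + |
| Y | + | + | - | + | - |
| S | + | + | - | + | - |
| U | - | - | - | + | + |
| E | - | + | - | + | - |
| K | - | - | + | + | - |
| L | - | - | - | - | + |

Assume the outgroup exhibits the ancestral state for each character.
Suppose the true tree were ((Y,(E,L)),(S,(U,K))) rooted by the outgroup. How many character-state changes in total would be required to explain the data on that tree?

11

Map each character onto ((Y,(E,L)),(S,(U,K))) (rooted by Out) and count the minimum state changes it requires (Fitch parsimony):
nictitating membrane: 2; four-chambered heart: 3; stem photosynthetic: 1; retractile claws: 2; setae branched: 3.
Total tree length = 11.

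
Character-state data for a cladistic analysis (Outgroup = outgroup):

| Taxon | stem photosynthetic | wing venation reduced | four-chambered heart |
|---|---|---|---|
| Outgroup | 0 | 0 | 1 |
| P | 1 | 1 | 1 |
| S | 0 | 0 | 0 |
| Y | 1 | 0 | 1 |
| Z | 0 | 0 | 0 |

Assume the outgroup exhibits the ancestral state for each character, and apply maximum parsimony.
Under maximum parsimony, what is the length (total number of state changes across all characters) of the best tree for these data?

3

Character polarity is set by the outgroup: the derived state is whichever differs from the outgroup's state, so for four-chambered heart the derived state is '0', and for the remaining characters it is '1'.
stem photosynthetic: derived state '1' in P and Y only — synapomorphy for {P, Y}.
wing venation reduced: derived state '1' in P only — an autapomorphy, so it tells us nothing about relationships among taxa.
four-chambered heart (derived state '0') is shared by S and Z — a synapomorphy uniting that clade.
Most parsimonious ingroup topology: ((P,Y),(S,Z)).
Changes per character on this tree: stem photosynthetic: 1; wing venation reduced: 1; four-chambered heart: 1.
Total = 3.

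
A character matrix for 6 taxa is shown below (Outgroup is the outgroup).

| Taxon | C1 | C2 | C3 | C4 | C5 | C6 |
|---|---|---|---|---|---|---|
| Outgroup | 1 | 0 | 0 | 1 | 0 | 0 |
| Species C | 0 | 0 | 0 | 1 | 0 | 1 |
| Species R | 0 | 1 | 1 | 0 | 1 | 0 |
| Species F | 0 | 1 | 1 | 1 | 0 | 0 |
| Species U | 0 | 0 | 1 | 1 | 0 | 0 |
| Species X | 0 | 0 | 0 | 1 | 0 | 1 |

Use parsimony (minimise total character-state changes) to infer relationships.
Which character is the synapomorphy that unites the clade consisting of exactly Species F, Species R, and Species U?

Character polarity is set by the outgroup: the derived state is whichever differs from the outgroup's state, so for C1, C4 the derived state is '0', and for the remaining characters it is '1'.
C1 (derived state '0') is shared by all ingroup taxa — unites the whole ingroup.
C2 (derived state '1') is shared by Species F and Species R — a synapomorphy uniting that clade.
Only Species F, Species R, and Species U show the derived state '1' for C3, supporting them as a clade.
C4: derived state '0' in Species R only — an autapomorphy, so it tells us nothing about relationships among taxa.
C5: derived state '1' in Species R only — an autapomorphy, so it tells us nothing about relationships among taxa.
C6: derived state '1' in Species C and Species X only — synapomorphy for {Species C, Species X}.
Most parsimonious ingroup topology: ((Species C,Species X),((Species R,Species F),Species U)).
The clade {Species F, Species R, Species U} is supported by C3: its derived state '1' occurs in exactly those taxa and in no other taxon (including the outgroup).

C3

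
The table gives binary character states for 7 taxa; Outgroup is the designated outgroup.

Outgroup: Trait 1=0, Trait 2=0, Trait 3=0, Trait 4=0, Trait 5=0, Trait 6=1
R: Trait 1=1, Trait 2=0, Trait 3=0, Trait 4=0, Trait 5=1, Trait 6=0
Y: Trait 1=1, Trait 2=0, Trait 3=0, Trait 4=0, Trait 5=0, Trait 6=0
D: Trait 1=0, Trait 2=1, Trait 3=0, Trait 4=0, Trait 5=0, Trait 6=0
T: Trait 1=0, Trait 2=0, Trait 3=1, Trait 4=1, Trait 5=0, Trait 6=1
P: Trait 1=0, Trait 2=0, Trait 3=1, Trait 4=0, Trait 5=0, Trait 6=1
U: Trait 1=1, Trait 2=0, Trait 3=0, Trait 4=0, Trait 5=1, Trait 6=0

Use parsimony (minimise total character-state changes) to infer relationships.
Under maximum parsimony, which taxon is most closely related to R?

Character polarity is set by the outgroup: the derived state is whichever differs from the outgroup's state, so for Trait 6 the derived state is '0', and for the remaining characters it is '1'.
Only R, U, and Y show the derived state '1' for Trait 1, supporting them as a clade.
Trait 2: derived state '1' in D only — an autapomorphy, so it tells us nothing about relationships among taxa.
Trait 3: derived state '1' in P and T only — synapomorphy for {P, T}.
Trait 4: derived state '1' in T only — an autapomorphy, so it tells us nothing about relationships among taxa.
Trait 5: derived state '1' in R and U only — synapomorphy for {R, U}.
Only D, R, U, and Y show the derived state '0' for Trait 6, supporting them as a clade.
Most parsimonious ingroup topology: ((((R,U),Y),D),(T,P)).
R and U form a cherry on this tree, so they are sister taxa.

U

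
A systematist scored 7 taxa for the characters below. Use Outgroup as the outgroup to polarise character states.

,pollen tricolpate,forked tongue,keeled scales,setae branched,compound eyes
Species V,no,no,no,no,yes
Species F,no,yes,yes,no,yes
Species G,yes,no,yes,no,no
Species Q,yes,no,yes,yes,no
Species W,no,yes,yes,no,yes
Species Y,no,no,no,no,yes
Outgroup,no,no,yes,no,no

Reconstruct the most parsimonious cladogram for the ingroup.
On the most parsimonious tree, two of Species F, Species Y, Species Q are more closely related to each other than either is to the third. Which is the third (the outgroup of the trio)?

Character polarity is set by the outgroup: the derived state is whichever differs from the outgroup's state, so for keeled scales the derived state is 'no', and for the remaining characters it is 'yes'.
Only Species G and Species Q show the derived state 'yes' for pollen tricolpate, supporting them as a clade.
forked tongue: derived state 'yes' in Species F and Species W only — synapomorphy for {Species F, Species W}.
keeled scales (derived state 'no') is shared by Species V and Species Y — a synapomorphy uniting that clade.
setae branched: derived state 'yes' in Species Q only — an autapomorphy, so it tells us nothing about relationships among taxa.
Only Species F, Species V, Species W, and Species Y show the derived state 'yes' for compound eyes, supporting them as a clade.
Most parsimonious ingroup topology: (((Species F,Species W),(Species Y,Species V)),(Species G,Species Q)).
Species Y and Species F share a more recent common ancestor with each other than either does with Species Q, so Species Q is the least closely related of the three.

Species Q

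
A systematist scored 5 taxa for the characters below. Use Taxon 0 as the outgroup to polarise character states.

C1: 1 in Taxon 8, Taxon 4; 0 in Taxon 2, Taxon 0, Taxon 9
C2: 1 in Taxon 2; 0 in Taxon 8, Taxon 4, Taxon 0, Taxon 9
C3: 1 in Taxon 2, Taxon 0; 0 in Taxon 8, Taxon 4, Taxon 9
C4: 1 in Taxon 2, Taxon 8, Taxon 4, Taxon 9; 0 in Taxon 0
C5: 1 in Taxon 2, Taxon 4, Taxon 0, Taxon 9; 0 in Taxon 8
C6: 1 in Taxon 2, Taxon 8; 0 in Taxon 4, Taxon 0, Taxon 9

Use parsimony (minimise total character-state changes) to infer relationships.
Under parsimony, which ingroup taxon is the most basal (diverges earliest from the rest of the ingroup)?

Taxon 2

Character polarity is set by the outgroup: the derived state is whichever differs from the outgroup's state, so for C3, C5 the derived state is '0', and for the remaining characters it is '1'.
C1: derived state '1' in Taxon 4 and Taxon 8 only — synapomorphy for {Taxon 4, Taxon 8}.
C2: derived state '1' in Taxon 2 only — an autapomorphy, so it tells us nothing about relationships among taxa.
C3 (derived state '0') is shared by Taxon 4, Taxon 8, and Taxon 9 — a synapomorphy uniting that clade.
All ingroup taxa share the derived state '1' for C4; it defines the ingroup but does not resolve relationships within it.
C5: derived state '0' in Taxon 8 only — an autapomorphy, so it tells us nothing about relationships among taxa.
C6 (state '1') occurs in Taxon 2 and Taxon 8 but conflicts with the nesting implied by the other characters — most parsimoniously interpreted as homoplasy.
Most parsimonious ingroup topology: (Taxon 2,(Taxon 9,(Taxon 4,Taxon 8))).
Taxon 2 is sister to the clade containing all other ingroup taxa, so it is the earliest-diverging (most basal) ingroup lineage.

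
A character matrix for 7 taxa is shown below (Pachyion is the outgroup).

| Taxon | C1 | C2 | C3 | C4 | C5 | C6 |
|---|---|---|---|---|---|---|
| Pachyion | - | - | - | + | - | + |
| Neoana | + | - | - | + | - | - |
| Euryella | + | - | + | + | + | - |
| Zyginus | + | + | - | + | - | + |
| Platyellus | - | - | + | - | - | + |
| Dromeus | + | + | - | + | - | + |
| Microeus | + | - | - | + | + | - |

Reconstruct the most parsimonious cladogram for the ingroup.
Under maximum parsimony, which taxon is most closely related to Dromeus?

Character polarity is set by the outgroup: the derived state is whichever differs from the outgroup's state, so for C4, C6 the derived state is '-', and for the remaining characters it is '+'.
C1: derived state '+' in Dromeus, Euryella, Microeus, Neoana, and Zyginus only — synapomorphy for {Dromeus, Euryella, Microeus, Neoana, Zyginus}.
Only Dromeus and Zyginus show the derived state '+' for C2, supporting them as a clade.
C3 groups Euryella and Platyellus, which is incompatible with the clades supported by the remaining characters; treating it as convergent (homoplasy) costs fewer steps than any alternative tree.
C4 (derived state '-') is unique to Platyellus (autapomorphy; uninformative for grouping).
Only Euryella and Microeus show the derived state '+' for C5, supporting them as a clade.
Only Euryella, Microeus, and Neoana show the derived state '-' for C6, supporting them as a clade.
Most parsimonious ingroup topology: (((Neoana,(Euryella,Microeus)),(Zyginus,Dromeus)),Platyellus).
Dromeus and Zyginus form a cherry on this tree, so they are sister taxa.

Zyginus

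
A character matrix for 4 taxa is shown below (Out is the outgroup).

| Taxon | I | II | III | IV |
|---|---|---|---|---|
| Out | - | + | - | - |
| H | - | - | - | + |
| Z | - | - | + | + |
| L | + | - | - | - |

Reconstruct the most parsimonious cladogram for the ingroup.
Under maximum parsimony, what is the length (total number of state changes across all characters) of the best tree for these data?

4

Character polarity is set by the outgroup: the derived state is whichever differs from the outgroup's state, so for II the derived state is '-', and for the remaining characters it is '+'.
I: derived state '+' in L only — an autapomorphy, so it tells us nothing about relationships among taxa.
II (derived state '-') is shared by all ingroup taxa — unites the whole ingroup.
III (derived state '+') is unique to Z (autapomorphy; uninformative for grouping).
IV: derived state '+' in H and Z only — synapomorphy for {H, Z}.
Most parsimonious ingroup topology: ((H,Z),L).
Changes per character on this tree: I: 1; II: 1; III: 1; IV: 1.
Total = 4.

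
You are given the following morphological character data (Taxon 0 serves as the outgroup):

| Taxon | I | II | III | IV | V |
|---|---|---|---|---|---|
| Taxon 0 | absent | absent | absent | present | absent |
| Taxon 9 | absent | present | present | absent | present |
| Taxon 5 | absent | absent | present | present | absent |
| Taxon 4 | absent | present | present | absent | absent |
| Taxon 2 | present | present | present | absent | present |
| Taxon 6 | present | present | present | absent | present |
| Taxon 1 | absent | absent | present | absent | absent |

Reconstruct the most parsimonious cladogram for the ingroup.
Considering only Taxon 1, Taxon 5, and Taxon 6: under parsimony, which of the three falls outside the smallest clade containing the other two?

Taxon 5

Character polarity is set by the outgroup: the derived state is whichever differs from the outgroup's state, so for IV the derived state is 'absent', and for the remaining characters it is 'present'.
Only Taxon 2 and Taxon 6 show the derived state 'present' for I, supporting them as a clade.
Only Taxon 2, Taxon 4, Taxon 6, and Taxon 9 show the derived state 'present' for II, supporting them as a clade.
III (derived state 'present') is shared by all ingroup taxa — unites the whole ingroup.
Only Taxon 1, Taxon 2, Taxon 4, Taxon 6, and Taxon 9 show the derived state 'absent' for IV, supporting them as a clade.
V (derived state 'present') is shared by Taxon 2, Taxon 6, and Taxon 9 — a synapomorphy uniting that clade.
Most parsimonious ingroup topology: ((((Taxon 9,(Taxon 2,Taxon 6)),Taxon 4),Taxon 1),Taxon 5).
Taxon 6 and Taxon 1 share a more recent common ancestor with each other than either does with Taxon 5, so Taxon 5 is the least closely related of the three.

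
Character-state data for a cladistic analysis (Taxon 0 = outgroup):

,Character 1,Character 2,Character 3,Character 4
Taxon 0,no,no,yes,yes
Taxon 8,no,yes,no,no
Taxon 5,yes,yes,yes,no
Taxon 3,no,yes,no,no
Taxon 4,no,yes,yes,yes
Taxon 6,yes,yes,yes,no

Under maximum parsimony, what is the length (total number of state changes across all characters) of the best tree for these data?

Character polarity is set by the outgroup: the derived state is whichever differs from the outgroup's state, so for Character 3, Character 4 the derived state is 'no', and for the remaining characters it is 'yes'.
Character 1: derived state 'yes' in Taxon 5 and Taxon 6 only — synapomorphy for {Taxon 5, Taxon 6}.
All ingroup taxa share the derived state 'yes' for Character 2; it defines the ingroup but does not resolve relationships within it.
Only Taxon 3 and Taxon 8 show the derived state 'no' for Character 3, supporting them as a clade.
Character 4 (derived state 'no') is shared by Taxon 3, Taxon 5, Taxon 6, and Taxon 8 — a synapomorphy uniting that clade.
Most parsimonious ingroup topology: (((Taxon 8,Taxon 3),(Taxon 5,Taxon 6)),Taxon 4).
Changes per character on this tree: Character 1: 1; Character 2: 1; Character 3: 1; Character 4: 1.
Total = 4.

4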